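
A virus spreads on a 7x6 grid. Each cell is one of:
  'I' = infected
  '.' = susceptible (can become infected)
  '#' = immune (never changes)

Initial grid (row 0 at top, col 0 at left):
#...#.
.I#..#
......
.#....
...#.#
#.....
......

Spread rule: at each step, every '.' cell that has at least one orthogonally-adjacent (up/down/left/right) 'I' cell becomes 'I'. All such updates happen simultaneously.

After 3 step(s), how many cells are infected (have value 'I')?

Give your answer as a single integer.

Answer: 11

Derivation:
Step 0 (initial): 1 infected
Step 1: +3 new -> 4 infected
Step 2: +3 new -> 7 infected
Step 3: +4 new -> 11 infected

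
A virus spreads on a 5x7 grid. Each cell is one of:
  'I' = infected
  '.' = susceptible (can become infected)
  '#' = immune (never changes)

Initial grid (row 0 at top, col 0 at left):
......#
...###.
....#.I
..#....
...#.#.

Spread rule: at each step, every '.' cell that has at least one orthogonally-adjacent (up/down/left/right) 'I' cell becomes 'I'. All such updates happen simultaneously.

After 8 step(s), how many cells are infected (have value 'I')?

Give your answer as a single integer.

Answer: 17

Derivation:
Step 0 (initial): 1 infected
Step 1: +3 new -> 4 infected
Step 2: +2 new -> 6 infected
Step 3: +1 new -> 7 infected
Step 4: +2 new -> 9 infected
Step 5: +1 new -> 10 infected
Step 6: +1 new -> 11 infected
Step 7: +2 new -> 13 infected
Step 8: +4 new -> 17 infected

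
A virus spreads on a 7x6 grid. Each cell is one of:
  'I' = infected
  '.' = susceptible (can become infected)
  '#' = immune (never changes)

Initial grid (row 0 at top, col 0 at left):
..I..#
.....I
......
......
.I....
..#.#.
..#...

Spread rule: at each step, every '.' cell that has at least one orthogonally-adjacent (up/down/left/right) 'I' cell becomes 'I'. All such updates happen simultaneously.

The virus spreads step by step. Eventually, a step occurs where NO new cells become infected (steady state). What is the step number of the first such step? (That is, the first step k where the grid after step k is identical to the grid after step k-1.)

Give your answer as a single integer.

Answer: 6

Derivation:
Step 0 (initial): 3 infected
Step 1: +9 new -> 12 infected
Step 2: +13 new -> 25 infected
Step 3: +9 new -> 34 infected
Step 4: +2 new -> 36 infected
Step 5: +2 new -> 38 infected
Step 6: +0 new -> 38 infected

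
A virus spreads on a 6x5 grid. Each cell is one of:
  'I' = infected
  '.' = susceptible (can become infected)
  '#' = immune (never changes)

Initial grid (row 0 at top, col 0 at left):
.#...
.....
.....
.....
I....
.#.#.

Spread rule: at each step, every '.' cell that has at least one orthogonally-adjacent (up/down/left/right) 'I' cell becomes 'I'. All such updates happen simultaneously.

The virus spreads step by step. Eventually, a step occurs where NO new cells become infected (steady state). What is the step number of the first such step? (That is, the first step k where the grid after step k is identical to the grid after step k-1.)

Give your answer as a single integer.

Step 0 (initial): 1 infected
Step 1: +3 new -> 4 infected
Step 2: +3 new -> 7 infected
Step 3: +5 new -> 12 infected
Step 4: +5 new -> 17 infected
Step 5: +4 new -> 21 infected
Step 6: +3 new -> 24 infected
Step 7: +2 new -> 26 infected
Step 8: +1 new -> 27 infected
Step 9: +0 new -> 27 infected

Answer: 9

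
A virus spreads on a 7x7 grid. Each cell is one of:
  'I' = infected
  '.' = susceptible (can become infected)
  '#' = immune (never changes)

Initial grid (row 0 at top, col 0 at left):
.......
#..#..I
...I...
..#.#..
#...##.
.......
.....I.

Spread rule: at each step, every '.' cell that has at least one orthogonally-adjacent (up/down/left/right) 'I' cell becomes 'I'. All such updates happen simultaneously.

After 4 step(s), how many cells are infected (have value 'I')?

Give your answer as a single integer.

Step 0 (initial): 3 infected
Step 1: +9 new -> 12 infected
Step 2: +10 new -> 22 infected
Step 3: +10 new -> 32 infected
Step 4: +6 new -> 38 infected

Answer: 38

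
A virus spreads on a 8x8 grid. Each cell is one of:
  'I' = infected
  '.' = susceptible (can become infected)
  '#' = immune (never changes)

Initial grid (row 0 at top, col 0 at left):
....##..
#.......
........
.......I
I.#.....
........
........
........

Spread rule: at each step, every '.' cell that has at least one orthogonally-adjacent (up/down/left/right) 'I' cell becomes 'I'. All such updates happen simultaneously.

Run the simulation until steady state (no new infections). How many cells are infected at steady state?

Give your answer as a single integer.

Answer: 60

Derivation:
Step 0 (initial): 2 infected
Step 1: +6 new -> 8 infected
Step 2: +9 new -> 17 infected
Step 3: +12 new -> 29 infected
Step 4: +13 new -> 42 infected
Step 5: +10 new -> 52 infected
Step 6: +6 new -> 58 infected
Step 7: +2 new -> 60 infected
Step 8: +0 new -> 60 infected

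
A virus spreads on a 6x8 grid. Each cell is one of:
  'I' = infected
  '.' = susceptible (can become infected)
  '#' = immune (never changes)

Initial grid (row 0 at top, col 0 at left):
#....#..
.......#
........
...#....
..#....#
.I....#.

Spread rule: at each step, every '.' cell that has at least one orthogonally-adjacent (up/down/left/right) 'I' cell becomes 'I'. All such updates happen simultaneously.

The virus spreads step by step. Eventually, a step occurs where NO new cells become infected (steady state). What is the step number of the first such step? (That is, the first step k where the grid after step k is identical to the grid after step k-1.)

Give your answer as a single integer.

Answer: 12

Derivation:
Step 0 (initial): 1 infected
Step 1: +3 new -> 4 infected
Step 2: +3 new -> 7 infected
Step 3: +5 new -> 12 infected
Step 4: +5 new -> 17 infected
Step 5: +6 new -> 23 infected
Step 6: +5 new -> 28 infected
Step 7: +4 new -> 32 infected
Step 8: +4 new -> 36 infected
Step 9: +2 new -> 38 infected
Step 10: +1 new -> 39 infected
Step 11: +1 new -> 40 infected
Step 12: +0 new -> 40 infected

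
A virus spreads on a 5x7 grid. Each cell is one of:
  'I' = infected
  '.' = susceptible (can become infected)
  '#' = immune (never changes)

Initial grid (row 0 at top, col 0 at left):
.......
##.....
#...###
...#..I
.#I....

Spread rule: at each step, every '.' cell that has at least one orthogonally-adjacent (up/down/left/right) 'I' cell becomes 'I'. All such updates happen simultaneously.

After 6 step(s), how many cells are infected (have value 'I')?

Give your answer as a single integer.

Answer: 24

Derivation:
Step 0 (initial): 2 infected
Step 1: +4 new -> 6 infected
Step 2: +5 new -> 11 infected
Step 3: +4 new -> 15 infected
Step 4: +3 new -> 18 infected
Step 5: +3 new -> 21 infected
Step 6: +3 new -> 24 infected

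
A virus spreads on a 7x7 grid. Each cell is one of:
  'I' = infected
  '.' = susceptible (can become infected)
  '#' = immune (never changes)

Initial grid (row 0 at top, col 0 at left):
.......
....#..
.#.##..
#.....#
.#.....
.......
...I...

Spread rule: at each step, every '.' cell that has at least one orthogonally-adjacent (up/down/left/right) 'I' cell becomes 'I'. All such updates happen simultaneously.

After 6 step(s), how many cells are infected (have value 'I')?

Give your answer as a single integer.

Step 0 (initial): 1 infected
Step 1: +3 new -> 4 infected
Step 2: +5 new -> 9 infected
Step 3: +7 new -> 16 infected
Step 4: +5 new -> 21 infected
Step 5: +5 new -> 26 infected
Step 6: +2 new -> 28 infected

Answer: 28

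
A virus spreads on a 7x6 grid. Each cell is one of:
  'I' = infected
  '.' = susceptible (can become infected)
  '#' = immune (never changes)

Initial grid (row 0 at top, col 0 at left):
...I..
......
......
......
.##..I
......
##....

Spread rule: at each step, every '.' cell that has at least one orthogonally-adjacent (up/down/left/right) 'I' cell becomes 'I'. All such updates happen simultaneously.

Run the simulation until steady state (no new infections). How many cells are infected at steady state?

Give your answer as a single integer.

Step 0 (initial): 2 infected
Step 1: +6 new -> 8 infected
Step 2: +10 new -> 18 infected
Step 3: +8 new -> 26 infected
Step 4: +5 new -> 31 infected
Step 5: +4 new -> 35 infected
Step 6: +2 new -> 37 infected
Step 7: +1 new -> 38 infected
Step 8: +0 new -> 38 infected

Answer: 38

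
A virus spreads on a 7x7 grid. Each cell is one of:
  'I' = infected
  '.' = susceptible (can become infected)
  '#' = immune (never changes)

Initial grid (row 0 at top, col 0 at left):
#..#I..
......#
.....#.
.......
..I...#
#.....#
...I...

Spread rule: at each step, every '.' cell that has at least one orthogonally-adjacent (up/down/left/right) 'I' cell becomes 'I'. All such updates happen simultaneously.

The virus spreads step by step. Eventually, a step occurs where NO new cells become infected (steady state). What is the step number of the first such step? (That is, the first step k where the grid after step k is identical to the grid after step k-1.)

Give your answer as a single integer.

Answer: 7

Derivation:
Step 0 (initial): 3 infected
Step 1: +9 new -> 12 infected
Step 2: +13 new -> 25 infected
Step 3: +9 new -> 34 infected
Step 4: +4 new -> 38 infected
Step 5: +3 new -> 41 infected
Step 6: +1 new -> 42 infected
Step 7: +0 new -> 42 infected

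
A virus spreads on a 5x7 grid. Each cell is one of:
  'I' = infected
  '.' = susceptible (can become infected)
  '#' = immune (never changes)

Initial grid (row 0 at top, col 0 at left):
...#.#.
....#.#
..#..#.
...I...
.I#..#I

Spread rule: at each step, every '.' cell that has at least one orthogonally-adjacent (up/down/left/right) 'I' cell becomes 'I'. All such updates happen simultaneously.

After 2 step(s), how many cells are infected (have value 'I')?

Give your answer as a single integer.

Answer: 17

Derivation:
Step 0 (initial): 3 infected
Step 1: +7 new -> 10 infected
Step 2: +7 new -> 17 infected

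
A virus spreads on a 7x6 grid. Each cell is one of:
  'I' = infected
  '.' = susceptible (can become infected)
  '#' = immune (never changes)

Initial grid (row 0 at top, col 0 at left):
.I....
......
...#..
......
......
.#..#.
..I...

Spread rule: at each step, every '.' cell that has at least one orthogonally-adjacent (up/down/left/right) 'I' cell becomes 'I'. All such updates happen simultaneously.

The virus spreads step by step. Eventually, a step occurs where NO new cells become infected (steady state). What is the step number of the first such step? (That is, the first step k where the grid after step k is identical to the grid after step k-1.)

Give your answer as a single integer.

Answer: 7

Derivation:
Step 0 (initial): 2 infected
Step 1: +6 new -> 8 infected
Step 2: +8 new -> 16 infected
Step 3: +10 new -> 26 infected
Step 4: +7 new -> 33 infected
Step 5: +4 new -> 37 infected
Step 6: +2 new -> 39 infected
Step 7: +0 new -> 39 infected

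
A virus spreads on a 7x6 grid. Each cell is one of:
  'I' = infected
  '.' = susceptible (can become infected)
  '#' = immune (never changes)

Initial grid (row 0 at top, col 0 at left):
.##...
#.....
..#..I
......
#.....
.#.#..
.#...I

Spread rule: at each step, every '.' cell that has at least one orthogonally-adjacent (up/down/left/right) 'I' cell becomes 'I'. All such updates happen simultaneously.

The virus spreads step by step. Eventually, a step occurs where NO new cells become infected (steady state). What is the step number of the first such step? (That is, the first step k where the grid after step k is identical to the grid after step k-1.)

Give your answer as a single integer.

Step 0 (initial): 2 infected
Step 1: +5 new -> 7 infected
Step 2: +7 new -> 14 infected
Step 3: +5 new -> 19 infected
Step 4: +5 new -> 24 infected
Step 5: +3 new -> 27 infected
Step 6: +3 new -> 30 infected
Step 7: +1 new -> 31 infected
Step 8: +0 new -> 31 infected

Answer: 8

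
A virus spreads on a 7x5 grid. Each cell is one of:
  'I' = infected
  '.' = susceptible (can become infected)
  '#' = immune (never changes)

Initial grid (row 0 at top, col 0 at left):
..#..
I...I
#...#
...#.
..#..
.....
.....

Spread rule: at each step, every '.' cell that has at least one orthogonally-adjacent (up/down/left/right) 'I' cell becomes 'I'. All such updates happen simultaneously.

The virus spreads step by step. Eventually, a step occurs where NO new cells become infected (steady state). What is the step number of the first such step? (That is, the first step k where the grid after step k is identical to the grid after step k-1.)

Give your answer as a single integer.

Answer: 11

Derivation:
Step 0 (initial): 2 infected
Step 1: +4 new -> 6 infected
Step 2: +5 new -> 11 infected
Step 3: +2 new -> 13 infected
Step 4: +3 new -> 16 infected
Step 5: +2 new -> 18 infected
Step 6: +3 new -> 21 infected
Step 7: +3 new -> 24 infected
Step 8: +3 new -> 27 infected
Step 9: +2 new -> 29 infected
Step 10: +1 new -> 30 infected
Step 11: +0 new -> 30 infected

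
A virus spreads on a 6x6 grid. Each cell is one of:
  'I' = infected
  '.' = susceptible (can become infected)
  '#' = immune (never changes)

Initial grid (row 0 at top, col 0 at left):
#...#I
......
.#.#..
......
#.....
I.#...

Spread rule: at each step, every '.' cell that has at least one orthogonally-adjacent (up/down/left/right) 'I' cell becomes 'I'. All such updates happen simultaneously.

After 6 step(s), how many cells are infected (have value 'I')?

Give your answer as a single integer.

Answer: 30

Derivation:
Step 0 (initial): 2 infected
Step 1: +2 new -> 4 infected
Step 2: +3 new -> 7 infected
Step 3: +5 new -> 12 infected
Step 4: +7 new -> 19 infected
Step 5: +8 new -> 27 infected
Step 6: +3 new -> 30 infected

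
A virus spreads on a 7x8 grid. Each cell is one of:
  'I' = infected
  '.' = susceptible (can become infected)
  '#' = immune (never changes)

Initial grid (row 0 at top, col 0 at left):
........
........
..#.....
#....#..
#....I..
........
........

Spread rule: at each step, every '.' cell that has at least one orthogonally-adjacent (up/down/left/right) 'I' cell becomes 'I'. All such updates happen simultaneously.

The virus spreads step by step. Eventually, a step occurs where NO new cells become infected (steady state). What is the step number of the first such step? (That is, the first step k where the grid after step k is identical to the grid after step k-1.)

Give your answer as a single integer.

Answer: 10

Derivation:
Step 0 (initial): 1 infected
Step 1: +3 new -> 4 infected
Step 2: +7 new -> 11 infected
Step 3: +9 new -> 20 infected
Step 4: +10 new -> 30 infected
Step 5: +8 new -> 38 infected
Step 6: +7 new -> 45 infected
Step 7: +4 new -> 49 infected
Step 8: +2 new -> 51 infected
Step 9: +1 new -> 52 infected
Step 10: +0 new -> 52 infected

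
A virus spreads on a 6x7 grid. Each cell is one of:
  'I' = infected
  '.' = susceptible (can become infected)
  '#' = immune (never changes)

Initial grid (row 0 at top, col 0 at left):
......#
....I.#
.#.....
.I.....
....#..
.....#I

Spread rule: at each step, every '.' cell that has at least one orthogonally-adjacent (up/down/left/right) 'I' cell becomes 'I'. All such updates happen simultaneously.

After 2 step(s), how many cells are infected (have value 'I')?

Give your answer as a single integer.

Step 0 (initial): 3 infected
Step 1: +8 new -> 11 infected
Step 2: +14 new -> 25 infected

Answer: 25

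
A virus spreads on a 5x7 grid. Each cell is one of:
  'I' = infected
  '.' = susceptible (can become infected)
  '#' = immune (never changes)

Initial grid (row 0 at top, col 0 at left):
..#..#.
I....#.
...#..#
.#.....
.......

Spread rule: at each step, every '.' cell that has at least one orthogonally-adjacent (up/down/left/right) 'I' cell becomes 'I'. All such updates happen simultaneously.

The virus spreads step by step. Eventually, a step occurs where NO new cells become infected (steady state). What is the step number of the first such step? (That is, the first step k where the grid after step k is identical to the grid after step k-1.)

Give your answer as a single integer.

Answer: 10

Derivation:
Step 0 (initial): 1 infected
Step 1: +3 new -> 4 infected
Step 2: +4 new -> 8 infected
Step 3: +3 new -> 11 infected
Step 4: +4 new -> 15 infected
Step 5: +4 new -> 19 infected
Step 6: +3 new -> 22 infected
Step 7: +2 new -> 24 infected
Step 8: +2 new -> 26 infected
Step 9: +1 new -> 27 infected
Step 10: +0 new -> 27 infected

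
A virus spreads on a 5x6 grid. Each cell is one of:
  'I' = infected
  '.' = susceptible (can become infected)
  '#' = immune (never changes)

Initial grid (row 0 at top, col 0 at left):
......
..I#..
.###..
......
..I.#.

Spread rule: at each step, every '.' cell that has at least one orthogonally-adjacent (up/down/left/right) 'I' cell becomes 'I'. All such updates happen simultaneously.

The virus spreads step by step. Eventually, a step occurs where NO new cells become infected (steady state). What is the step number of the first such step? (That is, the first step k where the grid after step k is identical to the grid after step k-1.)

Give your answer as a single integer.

Step 0 (initial): 2 infected
Step 1: +5 new -> 7 infected
Step 2: +6 new -> 13 infected
Step 3: +5 new -> 18 infected
Step 4: +4 new -> 22 infected
Step 5: +3 new -> 25 infected
Step 6: +0 new -> 25 infected

Answer: 6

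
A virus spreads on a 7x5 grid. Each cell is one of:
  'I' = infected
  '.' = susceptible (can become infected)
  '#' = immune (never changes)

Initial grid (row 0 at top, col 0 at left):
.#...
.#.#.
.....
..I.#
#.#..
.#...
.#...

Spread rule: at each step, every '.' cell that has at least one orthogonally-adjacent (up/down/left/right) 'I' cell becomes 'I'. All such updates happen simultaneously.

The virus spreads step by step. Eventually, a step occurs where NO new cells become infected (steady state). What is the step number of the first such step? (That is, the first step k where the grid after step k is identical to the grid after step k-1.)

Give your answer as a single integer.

Step 0 (initial): 1 infected
Step 1: +3 new -> 4 infected
Step 2: +6 new -> 10 infected
Step 3: +5 new -> 15 infected
Step 4: +6 new -> 21 infected
Step 5: +4 new -> 25 infected
Step 6: +0 new -> 25 infected

Answer: 6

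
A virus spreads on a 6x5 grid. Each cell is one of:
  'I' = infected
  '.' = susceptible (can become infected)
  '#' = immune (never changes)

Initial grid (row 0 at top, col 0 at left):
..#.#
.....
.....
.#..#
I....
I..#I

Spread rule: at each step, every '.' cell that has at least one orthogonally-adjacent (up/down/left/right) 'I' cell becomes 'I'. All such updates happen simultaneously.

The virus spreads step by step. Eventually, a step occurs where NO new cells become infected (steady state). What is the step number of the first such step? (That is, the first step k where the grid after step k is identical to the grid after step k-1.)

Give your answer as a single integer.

Step 0 (initial): 3 infected
Step 1: +4 new -> 7 infected
Step 2: +4 new -> 11 infected
Step 3: +4 new -> 15 infected
Step 4: +4 new -> 19 infected
Step 5: +4 new -> 23 infected
Step 6: +2 new -> 25 infected
Step 7: +0 new -> 25 infected

Answer: 7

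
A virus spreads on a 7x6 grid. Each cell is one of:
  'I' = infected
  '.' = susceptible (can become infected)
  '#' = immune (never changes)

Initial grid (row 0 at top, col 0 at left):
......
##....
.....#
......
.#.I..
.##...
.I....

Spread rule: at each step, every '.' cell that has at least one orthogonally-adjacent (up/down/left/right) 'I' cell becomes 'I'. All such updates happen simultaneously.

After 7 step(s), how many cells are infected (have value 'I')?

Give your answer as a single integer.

Answer: 36

Derivation:
Step 0 (initial): 2 infected
Step 1: +6 new -> 8 infected
Step 2: +7 new -> 15 infected
Step 3: +8 new -> 23 infected
Step 4: +6 new -> 29 infected
Step 5: +4 new -> 33 infected
Step 6: +2 new -> 35 infected
Step 7: +1 new -> 36 infected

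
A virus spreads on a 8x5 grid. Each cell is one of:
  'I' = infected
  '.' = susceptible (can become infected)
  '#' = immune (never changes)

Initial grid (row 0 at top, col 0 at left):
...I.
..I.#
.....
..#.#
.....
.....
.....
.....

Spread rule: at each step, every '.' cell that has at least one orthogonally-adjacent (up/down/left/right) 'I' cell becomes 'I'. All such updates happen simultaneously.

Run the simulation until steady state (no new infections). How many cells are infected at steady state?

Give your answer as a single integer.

Answer: 37

Derivation:
Step 0 (initial): 2 infected
Step 1: +5 new -> 7 infected
Step 2: +4 new -> 11 infected
Step 3: +5 new -> 16 infected
Step 4: +3 new -> 19 infected
Step 5: +5 new -> 24 infected
Step 6: +5 new -> 29 infected
Step 7: +5 new -> 34 infected
Step 8: +3 new -> 37 infected
Step 9: +0 new -> 37 infected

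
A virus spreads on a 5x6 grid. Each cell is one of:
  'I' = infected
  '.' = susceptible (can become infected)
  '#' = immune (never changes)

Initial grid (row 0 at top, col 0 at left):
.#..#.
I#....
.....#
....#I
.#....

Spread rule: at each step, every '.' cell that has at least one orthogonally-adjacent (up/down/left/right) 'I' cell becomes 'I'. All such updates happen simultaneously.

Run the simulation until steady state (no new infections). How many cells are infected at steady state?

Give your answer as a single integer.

Step 0 (initial): 2 infected
Step 1: +3 new -> 5 infected
Step 2: +3 new -> 8 infected
Step 3: +4 new -> 12 infected
Step 4: +5 new -> 17 infected
Step 5: +3 new -> 20 infected
Step 6: +2 new -> 22 infected
Step 7: +1 new -> 23 infected
Step 8: +1 new -> 24 infected
Step 9: +0 new -> 24 infected

Answer: 24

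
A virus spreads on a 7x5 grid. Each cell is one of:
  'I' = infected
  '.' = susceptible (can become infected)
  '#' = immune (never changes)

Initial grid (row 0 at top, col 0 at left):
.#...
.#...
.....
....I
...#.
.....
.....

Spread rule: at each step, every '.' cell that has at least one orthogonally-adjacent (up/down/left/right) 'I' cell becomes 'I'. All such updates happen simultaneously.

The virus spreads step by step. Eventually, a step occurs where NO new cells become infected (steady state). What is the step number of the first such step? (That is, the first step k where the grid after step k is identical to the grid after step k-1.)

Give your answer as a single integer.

Step 0 (initial): 1 infected
Step 1: +3 new -> 4 infected
Step 2: +4 new -> 8 infected
Step 3: +7 new -> 15 infected
Step 4: +7 new -> 22 infected
Step 5: +5 new -> 27 infected
Step 6: +3 new -> 30 infected
Step 7: +2 new -> 32 infected
Step 8: +0 new -> 32 infected

Answer: 8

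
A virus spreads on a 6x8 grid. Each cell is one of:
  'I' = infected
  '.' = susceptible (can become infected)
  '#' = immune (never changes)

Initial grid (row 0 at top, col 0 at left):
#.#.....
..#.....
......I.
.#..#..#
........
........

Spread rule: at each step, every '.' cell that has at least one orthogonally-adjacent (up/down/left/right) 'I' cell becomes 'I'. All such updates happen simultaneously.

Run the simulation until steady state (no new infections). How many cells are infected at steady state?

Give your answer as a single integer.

Step 0 (initial): 1 infected
Step 1: +4 new -> 5 infected
Step 2: +6 new -> 11 infected
Step 3: +7 new -> 18 infected
Step 4: +7 new -> 25 infected
Step 5: +5 new -> 30 infected
Step 6: +4 new -> 34 infected
Step 7: +5 new -> 39 infected
Step 8: +2 new -> 41 infected
Step 9: +1 new -> 42 infected
Step 10: +0 new -> 42 infected

Answer: 42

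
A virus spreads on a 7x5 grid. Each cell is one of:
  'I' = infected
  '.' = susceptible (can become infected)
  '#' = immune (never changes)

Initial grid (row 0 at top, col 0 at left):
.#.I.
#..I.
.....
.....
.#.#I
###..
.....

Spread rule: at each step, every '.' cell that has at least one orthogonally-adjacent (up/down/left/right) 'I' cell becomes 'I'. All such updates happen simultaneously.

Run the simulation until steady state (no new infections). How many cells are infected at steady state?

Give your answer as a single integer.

Answer: 27

Derivation:
Step 0 (initial): 3 infected
Step 1: +7 new -> 10 infected
Step 2: +6 new -> 16 infected
Step 3: +3 new -> 19 infected
Step 4: +4 new -> 23 infected
Step 5: +2 new -> 25 infected
Step 6: +2 new -> 27 infected
Step 7: +0 new -> 27 infected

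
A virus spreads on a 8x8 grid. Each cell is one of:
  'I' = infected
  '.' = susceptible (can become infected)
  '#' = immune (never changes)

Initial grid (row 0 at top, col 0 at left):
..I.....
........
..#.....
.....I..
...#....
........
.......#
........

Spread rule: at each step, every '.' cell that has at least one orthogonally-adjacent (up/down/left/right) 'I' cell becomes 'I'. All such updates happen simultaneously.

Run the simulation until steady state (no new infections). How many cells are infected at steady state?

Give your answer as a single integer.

Answer: 61

Derivation:
Step 0 (initial): 2 infected
Step 1: +7 new -> 9 infected
Step 2: +12 new -> 21 infected
Step 3: +12 new -> 33 infected
Step 4: +10 new -> 43 infected
Step 5: +7 new -> 50 infected
Step 6: +5 new -> 55 infected
Step 7: +3 new -> 58 infected
Step 8: +2 new -> 60 infected
Step 9: +1 new -> 61 infected
Step 10: +0 new -> 61 infected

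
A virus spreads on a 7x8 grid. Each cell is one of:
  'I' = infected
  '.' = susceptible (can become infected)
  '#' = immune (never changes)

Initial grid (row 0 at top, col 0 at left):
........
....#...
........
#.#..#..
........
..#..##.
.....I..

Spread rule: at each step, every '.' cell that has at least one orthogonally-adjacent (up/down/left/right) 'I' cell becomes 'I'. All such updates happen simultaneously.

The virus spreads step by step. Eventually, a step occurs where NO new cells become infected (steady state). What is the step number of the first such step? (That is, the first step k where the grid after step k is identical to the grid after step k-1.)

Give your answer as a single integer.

Step 0 (initial): 1 infected
Step 1: +2 new -> 3 infected
Step 2: +3 new -> 6 infected
Step 3: +4 new -> 10 infected
Step 4: +5 new -> 15 infected
Step 5: +7 new -> 22 infected
Step 6: +6 new -> 28 infected
Step 7: +7 new -> 35 infected
Step 8: +6 new -> 41 infected
Step 9: +5 new -> 46 infected
Step 10: +2 new -> 48 infected
Step 11: +1 new -> 49 infected
Step 12: +0 new -> 49 infected

Answer: 12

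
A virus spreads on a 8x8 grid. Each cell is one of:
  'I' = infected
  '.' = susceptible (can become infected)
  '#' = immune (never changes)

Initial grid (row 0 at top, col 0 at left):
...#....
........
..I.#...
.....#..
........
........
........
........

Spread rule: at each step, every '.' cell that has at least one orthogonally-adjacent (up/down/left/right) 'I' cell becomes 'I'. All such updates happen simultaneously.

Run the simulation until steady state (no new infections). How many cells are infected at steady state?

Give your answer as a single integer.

Step 0 (initial): 1 infected
Step 1: +4 new -> 5 infected
Step 2: +7 new -> 12 infected
Step 3: +8 new -> 20 infected
Step 4: +8 new -> 28 infected
Step 5: +9 new -> 37 infected
Step 6: +9 new -> 46 infected
Step 7: +8 new -> 54 infected
Step 8: +4 new -> 58 infected
Step 9: +2 new -> 60 infected
Step 10: +1 new -> 61 infected
Step 11: +0 new -> 61 infected

Answer: 61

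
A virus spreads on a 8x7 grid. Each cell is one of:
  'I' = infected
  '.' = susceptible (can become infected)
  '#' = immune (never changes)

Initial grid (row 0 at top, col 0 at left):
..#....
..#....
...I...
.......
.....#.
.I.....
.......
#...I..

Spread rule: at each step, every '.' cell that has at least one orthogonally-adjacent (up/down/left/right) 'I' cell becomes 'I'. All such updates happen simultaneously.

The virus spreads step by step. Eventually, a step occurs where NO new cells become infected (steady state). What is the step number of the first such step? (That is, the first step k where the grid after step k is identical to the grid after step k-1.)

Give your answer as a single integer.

Step 0 (initial): 3 infected
Step 1: +11 new -> 14 infected
Step 2: +19 new -> 33 infected
Step 3: +10 new -> 43 infected
Step 4: +6 new -> 49 infected
Step 5: +3 new -> 52 infected
Step 6: +0 new -> 52 infected

Answer: 6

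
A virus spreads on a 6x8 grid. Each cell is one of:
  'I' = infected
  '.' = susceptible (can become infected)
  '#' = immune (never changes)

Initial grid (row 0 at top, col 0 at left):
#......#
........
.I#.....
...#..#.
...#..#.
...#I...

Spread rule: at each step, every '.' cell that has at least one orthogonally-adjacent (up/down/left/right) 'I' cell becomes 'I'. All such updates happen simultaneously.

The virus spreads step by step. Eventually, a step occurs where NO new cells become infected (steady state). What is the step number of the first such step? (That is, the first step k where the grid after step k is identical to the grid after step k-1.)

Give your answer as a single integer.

Step 0 (initial): 2 infected
Step 1: +5 new -> 7 infected
Step 2: +9 new -> 16 infected
Step 3: +8 new -> 24 infected
Step 4: +7 new -> 31 infected
Step 5: +4 new -> 35 infected
Step 6: +3 new -> 38 infected
Step 7: +2 new -> 40 infected
Step 8: +0 new -> 40 infected

Answer: 8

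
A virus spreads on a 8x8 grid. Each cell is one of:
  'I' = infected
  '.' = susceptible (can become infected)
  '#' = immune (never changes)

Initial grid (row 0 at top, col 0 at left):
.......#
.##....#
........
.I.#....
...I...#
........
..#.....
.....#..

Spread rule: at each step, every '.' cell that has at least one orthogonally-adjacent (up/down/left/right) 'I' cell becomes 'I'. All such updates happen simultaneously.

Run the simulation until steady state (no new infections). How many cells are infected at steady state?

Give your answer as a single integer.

Answer: 56

Derivation:
Step 0 (initial): 2 infected
Step 1: +7 new -> 9 infected
Step 2: +9 new -> 18 infected
Step 3: +10 new -> 28 infected
Step 4: +11 new -> 39 infected
Step 5: +9 new -> 48 infected
Step 6: +6 new -> 54 infected
Step 7: +2 new -> 56 infected
Step 8: +0 new -> 56 infected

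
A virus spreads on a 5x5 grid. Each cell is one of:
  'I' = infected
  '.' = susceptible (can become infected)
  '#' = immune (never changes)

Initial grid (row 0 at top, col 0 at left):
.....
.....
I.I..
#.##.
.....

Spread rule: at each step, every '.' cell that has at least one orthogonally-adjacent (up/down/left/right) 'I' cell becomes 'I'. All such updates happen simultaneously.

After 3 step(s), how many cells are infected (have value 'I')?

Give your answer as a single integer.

Step 0 (initial): 2 infected
Step 1: +4 new -> 6 infected
Step 2: +6 new -> 12 infected
Step 3: +5 new -> 17 infected

Answer: 17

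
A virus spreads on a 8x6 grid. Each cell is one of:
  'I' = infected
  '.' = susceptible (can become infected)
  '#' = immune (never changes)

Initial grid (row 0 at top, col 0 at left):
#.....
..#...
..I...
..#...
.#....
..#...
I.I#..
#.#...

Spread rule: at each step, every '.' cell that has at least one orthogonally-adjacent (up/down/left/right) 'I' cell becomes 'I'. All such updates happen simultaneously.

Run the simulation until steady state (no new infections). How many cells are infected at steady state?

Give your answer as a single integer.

Step 0 (initial): 3 infected
Step 1: +4 new -> 7 infected
Step 2: +9 new -> 16 infected
Step 3: +8 new -> 24 infected
Step 4: +7 new -> 31 infected
Step 5: +3 new -> 34 infected
Step 6: +2 new -> 36 infected
Step 7: +2 new -> 38 infected
Step 8: +2 new -> 40 infected
Step 9: +0 new -> 40 infected

Answer: 40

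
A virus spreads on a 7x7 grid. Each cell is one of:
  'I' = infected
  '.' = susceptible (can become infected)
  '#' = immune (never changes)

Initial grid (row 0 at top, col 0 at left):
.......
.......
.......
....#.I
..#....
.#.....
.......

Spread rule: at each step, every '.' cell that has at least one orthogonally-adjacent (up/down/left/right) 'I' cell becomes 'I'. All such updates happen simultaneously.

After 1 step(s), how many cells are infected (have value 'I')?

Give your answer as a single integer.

Answer: 4

Derivation:
Step 0 (initial): 1 infected
Step 1: +3 new -> 4 infected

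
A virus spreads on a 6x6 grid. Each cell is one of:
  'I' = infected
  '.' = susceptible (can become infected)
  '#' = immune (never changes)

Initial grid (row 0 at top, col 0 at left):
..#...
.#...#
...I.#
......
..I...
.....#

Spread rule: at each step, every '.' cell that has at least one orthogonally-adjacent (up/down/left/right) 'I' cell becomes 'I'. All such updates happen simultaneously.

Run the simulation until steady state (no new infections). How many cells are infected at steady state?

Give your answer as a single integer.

Answer: 31

Derivation:
Step 0 (initial): 2 infected
Step 1: +8 new -> 10 infected
Step 2: +10 new -> 20 infected
Step 3: +7 new -> 27 infected
Step 4: +2 new -> 29 infected
Step 5: +1 new -> 30 infected
Step 6: +1 new -> 31 infected
Step 7: +0 new -> 31 infected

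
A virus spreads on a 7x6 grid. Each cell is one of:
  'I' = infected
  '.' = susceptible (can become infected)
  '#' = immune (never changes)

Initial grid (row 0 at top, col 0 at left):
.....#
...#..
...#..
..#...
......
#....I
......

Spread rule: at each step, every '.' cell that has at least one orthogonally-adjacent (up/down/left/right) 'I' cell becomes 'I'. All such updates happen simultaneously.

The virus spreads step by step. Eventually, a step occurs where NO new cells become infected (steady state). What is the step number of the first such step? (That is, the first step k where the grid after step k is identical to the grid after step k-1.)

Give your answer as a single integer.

Step 0 (initial): 1 infected
Step 1: +3 new -> 4 infected
Step 2: +4 new -> 8 infected
Step 3: +5 new -> 13 infected
Step 4: +6 new -> 19 infected
Step 5: +3 new -> 22 infected
Step 6: +4 new -> 26 infected
Step 7: +3 new -> 29 infected
Step 8: +4 new -> 33 infected
Step 9: +3 new -> 36 infected
Step 10: +1 new -> 37 infected
Step 11: +0 new -> 37 infected

Answer: 11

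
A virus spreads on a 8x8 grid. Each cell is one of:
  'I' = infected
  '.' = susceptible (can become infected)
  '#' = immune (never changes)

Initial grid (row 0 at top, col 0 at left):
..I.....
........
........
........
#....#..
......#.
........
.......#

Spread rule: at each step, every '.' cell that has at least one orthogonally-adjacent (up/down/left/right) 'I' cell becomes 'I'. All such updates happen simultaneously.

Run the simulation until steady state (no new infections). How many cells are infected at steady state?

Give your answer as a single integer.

Answer: 60

Derivation:
Step 0 (initial): 1 infected
Step 1: +3 new -> 4 infected
Step 2: +5 new -> 9 infected
Step 3: +6 new -> 15 infected
Step 4: +7 new -> 22 infected
Step 5: +8 new -> 30 infected
Step 6: +7 new -> 37 infected
Step 7: +7 new -> 44 infected
Step 8: +7 new -> 51 infected
Step 9: +4 new -> 55 infected
Step 10: +3 new -> 58 infected
Step 11: +2 new -> 60 infected
Step 12: +0 new -> 60 infected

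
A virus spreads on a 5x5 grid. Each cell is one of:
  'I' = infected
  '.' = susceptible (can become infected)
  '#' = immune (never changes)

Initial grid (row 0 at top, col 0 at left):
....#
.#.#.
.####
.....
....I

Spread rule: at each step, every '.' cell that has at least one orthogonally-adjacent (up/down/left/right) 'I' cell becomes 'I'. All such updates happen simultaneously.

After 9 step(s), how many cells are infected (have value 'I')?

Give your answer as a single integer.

Answer: 14

Derivation:
Step 0 (initial): 1 infected
Step 1: +2 new -> 3 infected
Step 2: +2 new -> 5 infected
Step 3: +2 new -> 7 infected
Step 4: +2 new -> 9 infected
Step 5: +1 new -> 10 infected
Step 6: +1 new -> 11 infected
Step 7: +1 new -> 12 infected
Step 8: +1 new -> 13 infected
Step 9: +1 new -> 14 infected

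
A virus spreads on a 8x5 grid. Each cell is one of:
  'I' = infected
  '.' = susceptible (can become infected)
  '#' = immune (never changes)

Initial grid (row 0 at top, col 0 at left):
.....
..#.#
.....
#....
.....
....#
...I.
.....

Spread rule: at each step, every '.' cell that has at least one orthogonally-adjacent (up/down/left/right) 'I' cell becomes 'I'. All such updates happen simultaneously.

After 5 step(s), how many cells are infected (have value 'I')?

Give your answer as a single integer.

Step 0 (initial): 1 infected
Step 1: +4 new -> 5 infected
Step 2: +5 new -> 10 infected
Step 3: +6 new -> 16 infected
Step 4: +6 new -> 22 infected
Step 5: +5 new -> 27 infected

Answer: 27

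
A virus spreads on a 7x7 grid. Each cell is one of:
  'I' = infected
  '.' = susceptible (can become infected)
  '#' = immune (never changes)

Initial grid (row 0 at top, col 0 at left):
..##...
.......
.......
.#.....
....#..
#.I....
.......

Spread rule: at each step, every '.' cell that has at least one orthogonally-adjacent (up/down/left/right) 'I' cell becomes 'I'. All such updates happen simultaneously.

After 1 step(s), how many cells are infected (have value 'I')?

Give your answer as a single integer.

Step 0 (initial): 1 infected
Step 1: +4 new -> 5 infected

Answer: 5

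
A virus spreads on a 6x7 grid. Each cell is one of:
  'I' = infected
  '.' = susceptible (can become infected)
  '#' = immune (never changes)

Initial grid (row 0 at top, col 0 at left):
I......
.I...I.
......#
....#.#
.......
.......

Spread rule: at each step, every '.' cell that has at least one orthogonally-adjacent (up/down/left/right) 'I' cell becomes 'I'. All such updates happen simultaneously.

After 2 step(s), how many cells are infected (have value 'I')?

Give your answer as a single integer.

Step 0 (initial): 3 infected
Step 1: +8 new -> 11 infected
Step 2: +9 new -> 20 infected

Answer: 20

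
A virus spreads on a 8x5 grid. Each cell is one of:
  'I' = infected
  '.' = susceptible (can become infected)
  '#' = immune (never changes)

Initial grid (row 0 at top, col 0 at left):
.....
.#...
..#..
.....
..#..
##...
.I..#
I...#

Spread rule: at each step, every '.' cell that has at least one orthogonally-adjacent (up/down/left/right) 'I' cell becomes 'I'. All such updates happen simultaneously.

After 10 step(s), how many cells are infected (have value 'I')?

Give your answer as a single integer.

Step 0 (initial): 2 infected
Step 1: +3 new -> 5 infected
Step 2: +3 new -> 8 infected
Step 3: +2 new -> 10 infected
Step 4: +2 new -> 12 infected
Step 5: +2 new -> 14 infected
Step 6: +3 new -> 17 infected
Step 7: +3 new -> 20 infected
Step 8: +6 new -> 26 infected
Step 9: +4 new -> 30 infected
Step 10: +2 new -> 32 infected

Answer: 32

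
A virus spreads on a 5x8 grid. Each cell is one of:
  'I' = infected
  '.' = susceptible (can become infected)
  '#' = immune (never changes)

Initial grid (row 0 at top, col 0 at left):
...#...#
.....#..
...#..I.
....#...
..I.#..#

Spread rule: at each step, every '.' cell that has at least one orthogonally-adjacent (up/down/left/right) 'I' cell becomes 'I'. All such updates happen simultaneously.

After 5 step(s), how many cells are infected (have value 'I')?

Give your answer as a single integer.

Step 0 (initial): 2 infected
Step 1: +7 new -> 9 infected
Step 2: +10 new -> 19 infected
Step 3: +6 new -> 25 infected
Step 4: +5 new -> 30 infected
Step 5: +2 new -> 32 infected

Answer: 32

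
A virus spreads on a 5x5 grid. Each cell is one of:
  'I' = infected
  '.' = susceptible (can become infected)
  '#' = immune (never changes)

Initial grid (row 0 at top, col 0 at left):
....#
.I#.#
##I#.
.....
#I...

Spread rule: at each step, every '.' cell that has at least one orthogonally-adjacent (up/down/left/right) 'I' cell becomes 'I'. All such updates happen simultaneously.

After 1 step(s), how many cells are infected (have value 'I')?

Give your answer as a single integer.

Step 0 (initial): 3 infected
Step 1: +5 new -> 8 infected

Answer: 8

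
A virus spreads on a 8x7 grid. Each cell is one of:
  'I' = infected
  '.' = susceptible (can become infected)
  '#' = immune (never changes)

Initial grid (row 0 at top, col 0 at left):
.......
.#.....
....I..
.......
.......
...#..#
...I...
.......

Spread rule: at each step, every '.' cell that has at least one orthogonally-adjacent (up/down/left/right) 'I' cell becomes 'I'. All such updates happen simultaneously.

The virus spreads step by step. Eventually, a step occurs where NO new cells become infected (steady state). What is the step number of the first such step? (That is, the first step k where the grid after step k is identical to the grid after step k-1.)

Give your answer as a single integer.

Answer: 7

Derivation:
Step 0 (initial): 2 infected
Step 1: +7 new -> 9 infected
Step 2: +14 new -> 23 infected
Step 3: +16 new -> 39 infected
Step 4: +9 new -> 48 infected
Step 5: +4 new -> 52 infected
Step 6: +1 new -> 53 infected
Step 7: +0 new -> 53 infected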